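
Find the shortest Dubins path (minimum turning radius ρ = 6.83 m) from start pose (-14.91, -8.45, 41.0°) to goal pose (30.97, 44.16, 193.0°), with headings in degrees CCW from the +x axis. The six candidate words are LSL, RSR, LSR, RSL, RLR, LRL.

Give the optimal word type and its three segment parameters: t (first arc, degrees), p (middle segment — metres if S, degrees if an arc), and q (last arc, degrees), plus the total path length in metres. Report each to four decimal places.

Let ψ = atan2(Δy, Δx) = atan2(52.61, 45.88) = 48.9090° be the start→goal bearing.
Normalize: d = |goal − start| / ρ = 69.805347/6.83 = 10.220402, α = (θ_start − ψ) mod 360° = 352.0910° = 6.145146 rad, β = (θ_goal − ψ) mod 360° = 144.0910° = 2.514862 rad.
Common terms: sin α = -0.137601, cos α = 0.990488, sin β = 0.586500, cos β = -0.809949, cos(α−β) = -0.882948, d² = 104.456622. Work in radians in the unit-radius frame; every candidate has L = ρ·(t + p + q).
LSL: p² = 2 + d² − 2cos(α−β) + 2d(sin α − sin β) = 93.421305; p = √p² = 9.665470; φ = atan2(cos β − cos α, d + sin α − sin β) = -0.187370 rad; t = (φ − α) mod 2π = 6.233855 rad, q = (β − φ) mod 2π = 2.702231 rad → L = 6.83·(6.233855 + 9.665470 + 2.702231) = 6.83·18.601556 = 127.048624 m
RSR: p² = 2 + d² − 2cos(α−β) + 2d(sin β − sin α) = 123.023728; p = √p² = 11.091606; φ = atan2(cos α − cos β, d − sin α + sin β) = 0.163046 rad; t = (α − φ) mod 2π = 5.982101 rad, q = (φ − β) mod 2π = 3.931369 rad → L = 6.83·(5.982101 + 11.091606 + 3.931369) = 6.83·21.005076 = 143.464672 m
LSR: p² = d² − 2 + 2cos(α−β) + 2d(sin α + sin β) = 109.866589; p = √p² = 10.481726; φ = atan2(−cos α − cos β, d + sin α + sin β) − atan2(−2, p) = 0.171622 rad; t = (φ − α) mod 2π = 0.309661 rad, q = (φ − β) mod 2π = 3.939946 rad → L = 6.83·(0.309661 + 10.481726 + 3.939946) = 6.83·14.731334 = 100.615008 m
RSL: p² = d² − 2 + 2cos(α−β) − 2d(sin α + sin β) = 91.514864; p = √p² = 9.566340; φ = atan2(cos α + cos β, d − sin α − sin β) − atan2(2, p) = -0.187624 rad; t = (α − φ) mod 2π = 0.049585 rad, q = (β − φ) mod 2π = 2.702485 rad → L = 6.83·(0.049585 + 9.566340 + 2.702485) = 6.83·12.318411 = 84.134744 m
RLR: c = (6 − d² + 2cos(α−β) + 2d(sin α − sin β))/8 = -14.377966, |c| > 1 → infeasible
LRL: c = (6 − d² + 2cos(α−β) − 2d(sin α − sin β))/8 = -10.677663, |c| > 1 → infeasible
Shortest: RSL with L = 84.134744 m ≈ 84.1347 m
Convert RSL to answer units (arcs ×180/π): t = 0.049585·180/π = 2.8410°, p = ρ·p = 6.83·9.566340 = 65.3381 m, q = 2.702485·180/π = 154.8410°, L = 84.1347 m.

RSL: t = 2.8410°, p = 65.3381 m, q = 154.8410°, L = 84.1347 m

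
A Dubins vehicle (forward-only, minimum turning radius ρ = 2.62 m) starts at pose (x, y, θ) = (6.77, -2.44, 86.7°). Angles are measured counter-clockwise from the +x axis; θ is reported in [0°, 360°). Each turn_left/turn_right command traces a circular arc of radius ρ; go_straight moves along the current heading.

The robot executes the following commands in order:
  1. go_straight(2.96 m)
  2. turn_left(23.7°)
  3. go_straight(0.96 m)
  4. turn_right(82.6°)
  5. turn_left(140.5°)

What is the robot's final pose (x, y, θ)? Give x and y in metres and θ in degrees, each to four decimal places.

set_pose: (x, y, θ) = (6.7700, -2.4400, 86.7000°), ρ = 2.62
go_straight(2.96): x += 2.96·cos θ, y += 2.96·sin θ → (6.9404, 0.5151, 86.7000°)
turn_left(23.7°): centre at ρ to the left, rotate +23.7° → (6.7804, 1.5792, 110.4000°)
go_straight(0.96): x += 0.96·cos θ, y += 0.96·sin θ → (6.4458, 2.4790, 110.4000°)
turn_right(82.6°): centre at ρ to the right, rotate −82.6° → (7.6795, 5.7098, 27.8000°)
turn_left(140.5°): centre at ρ to the left, rotate +140.5° → (6.9889, 10.5930, 168.3000°)

(6.9889, 10.5930, 168.3000°)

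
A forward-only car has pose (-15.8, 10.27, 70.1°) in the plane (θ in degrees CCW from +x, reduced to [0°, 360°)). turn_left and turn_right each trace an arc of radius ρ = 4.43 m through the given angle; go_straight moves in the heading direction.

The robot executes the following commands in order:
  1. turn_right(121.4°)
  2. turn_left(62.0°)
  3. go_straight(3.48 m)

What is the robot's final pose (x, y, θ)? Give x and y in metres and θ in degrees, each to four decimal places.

set_pose: (x, y, θ) = (-15.8000, 10.2700, 70.1000°), ρ = 4.43
turn_right(121.4°): centre at ρ to the right, rotate −121.4° → (-8.1772, 11.5319, -51.3000° ≡ 308.7000°)
turn_left(62.0°): centre at ρ to the left, rotate +62.0° → (-3.8974, 9.9488, 370.7000° ≡ 10.7000°)
go_straight(3.48): x += 3.48·cos θ, y += 3.48·sin θ → (-0.4779, 10.5949, 10.7000°)

(-0.4779, 10.5949, 10.7000°)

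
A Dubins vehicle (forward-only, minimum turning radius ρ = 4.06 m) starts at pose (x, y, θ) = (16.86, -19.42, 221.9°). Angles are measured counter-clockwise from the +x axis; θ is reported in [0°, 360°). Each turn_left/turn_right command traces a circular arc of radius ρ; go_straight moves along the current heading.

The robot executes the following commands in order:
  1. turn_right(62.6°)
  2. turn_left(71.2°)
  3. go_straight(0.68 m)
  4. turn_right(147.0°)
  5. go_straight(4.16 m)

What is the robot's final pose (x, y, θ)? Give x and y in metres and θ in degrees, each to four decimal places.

(1.0173, -14.7608, 83.5000°)

set_pose: (x, y, θ) = (16.8600, -19.4200, 221.9000°), ρ = 4.06
turn_right(62.6°): centre at ρ to the right, rotate −62.6° → (12.7135, -20.1960, 159.3000°)
turn_left(71.2°): centre at ρ to the left, rotate +71.2° → (8.1456, -21.4114, 230.5000°)
go_straight(0.68): x += 0.68·cos θ, y += 0.68·sin θ → (7.7131, -21.9361, 230.5000°)
turn_right(147.0°): centre at ρ to the right, rotate −147.0° → (0.5464, -18.8940, 83.5000°)
go_straight(4.16): x += 4.16·cos θ, y += 4.16·sin θ → (1.0173, -14.7608, 83.5000°)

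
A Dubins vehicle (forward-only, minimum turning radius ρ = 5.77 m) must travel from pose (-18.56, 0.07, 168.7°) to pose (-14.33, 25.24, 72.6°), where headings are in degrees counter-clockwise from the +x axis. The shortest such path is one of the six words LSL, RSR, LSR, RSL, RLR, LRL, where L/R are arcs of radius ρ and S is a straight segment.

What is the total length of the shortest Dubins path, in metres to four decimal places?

Let ψ = atan2(Δy, Δx) = atan2(25.17, 4.23) = 80.4602° be the start→goal bearing.
Normalize: d = |goal − start| / ρ = 25.522966/5.77 = 4.423391, α = (θ_start − ψ) mod 360° = 88.2398° = 1.540075 rad, β = (θ_goal − ψ) mod 360° = 352.1398° = 6.145999 rad.
Common terms: sin α = 0.999528, cos α = 0.030716, sin β = -0.136756, cos β = 0.990605, cos(α−β) = -0.106264, d² = 19.566388. Work in radians in the unit-radius frame; every candidate has L = ρ·(t + p + q).
LSL: p² = 2 + d² − 2cos(α−β) + 2d(sin α − sin β) = 31.831375; p = √p² = 5.641930; φ = atan2(cos β − cos α, d + sin α − sin β) = 0.170966 rad; t = (φ − α) mod 2π = 4.914076 rad, q = (β − φ) mod 2π = 5.975033 rad → L = 5.77·(4.914076 + 5.641930 + 5.975033) = 5.77·16.531039 = 95.384097 m
RSR: p² = 2 + d² − 2cos(α−β) + 2d(sin β − sin α) = 11.726457; p = √p² = 3.424392; φ = atan2(cos α − cos β, d − sin α + sin β) = -0.284116 rad; t = (α − φ) mod 2π = 1.824192 rad, q = (φ − β) mod 2π = 6.136255 rad → L = 5.77·(1.824192 + 3.424392 + 6.136255) = 5.77·11.384838 = 65.690517 m
LSR: p² = d² − 2 + 2cos(α−β) + 2d(sin α + sin β) = 24.986617; p = √p² = 4.998661; φ = atan2(−cos α − cos β, d + sin α + sin β) − atan2(−2, p) = 0.189744 rad; t = (φ − α) mod 2π = 4.932854 rad, q = (φ − β) mod 2π = 0.326930 rad → L = 5.77·(4.932854 + 4.998661 + 0.326930) = 5.77·10.258445 = 59.191228 m
RSL: p² = d² − 2 + 2cos(α−β) − 2d(sin α + sin β) = 9.721103; p = √p² = 3.117868; φ = atan2(cos α + cos β, d − sin α − sin β) − atan2(2, p) = -0.291013 rad; t = (α − φ) mod 2π = 1.831088 rad, q = (β − φ) mod 2π = 0.153827 rad → L = 5.77·(1.831088 + 3.117868 + 0.153827) = 5.77·5.102783 = 29.443060 m
RLR: c = (6 − d² + 2cos(α−β) + 2d(sin α − sin β))/8 = -0.465807; p = 2π − arccos c = 4.227842 rad; φ = atan2(cos α − cos β, d − sin α + sin β) = -0.284116 rad; t = (α − φ + p/2) mod 2π = 3.938113 rad, q = (α − β − t + p) mod 2π = 1.966991 rad → L = 5.77·(3.938113 + 4.227842 + 1.966991) = 5.77·10.132946 = 58.467100 m
LRL: c = (6 − d² + 2cos(α−β) − 2d(sin α − sin β))/8 = -2.978922, |c| > 1 → infeasible
Shortest: RSL with L = 29.443060 m ≈ 29.4431 m

29.4431 m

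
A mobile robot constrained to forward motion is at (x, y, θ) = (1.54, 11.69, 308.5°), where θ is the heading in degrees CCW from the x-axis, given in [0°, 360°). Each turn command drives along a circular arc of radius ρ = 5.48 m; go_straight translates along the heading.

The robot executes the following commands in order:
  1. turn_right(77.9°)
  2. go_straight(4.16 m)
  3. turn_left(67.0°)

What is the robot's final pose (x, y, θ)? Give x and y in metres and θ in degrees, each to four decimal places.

set_pose: (x, y, θ) = (1.5400, 11.6900, 308.5000°), ρ = 5.48
turn_right(77.9°): centre at ρ to the right, rotate −77.9° → (1.4859, 4.8003, 230.6000°)
go_straight(4.16): x += 4.16·cos θ, y += 4.16·sin θ → (-1.1546, 1.5857, 230.6000°)
turn_left(67.0°): centre at ρ to the left, rotate +67.0° → (-1.7764, -4.4315, 297.6000°)

(-1.7764, -4.4315, 297.6000°)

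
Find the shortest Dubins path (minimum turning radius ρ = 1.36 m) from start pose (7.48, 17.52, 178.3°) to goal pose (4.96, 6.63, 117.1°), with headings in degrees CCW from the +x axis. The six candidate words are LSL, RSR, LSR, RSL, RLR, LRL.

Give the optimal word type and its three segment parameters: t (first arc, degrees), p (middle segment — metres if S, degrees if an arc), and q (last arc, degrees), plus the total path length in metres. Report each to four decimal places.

Let ψ = atan2(Δy, Δx) = atan2(-10.89, -2.52) = -103.0292° be the start→goal bearing.
Normalize: d = |goal − start| / ρ = 11.177768/1.36 = 8.218947, α = (θ_start − ψ) mod 360° = 281.3292° = 4.910121 rad, β = (θ_goal − ψ) mod 360° = 220.1292° = 3.841979 rad.
Common terms: sin α = -0.980515, cos α = 0.196446, sin β = -0.644513, cos β = -0.764593, cos(α−β) = 0.481754, d² = 67.551092. Work in radians in the unit-radius frame; every candidate has L = ρ·(t + p + q).
LSL: p² = 2 + d² − 2cos(α−β) + 2d(sin α − sin β) = 63.064430; p = √p² = 7.941312; φ = atan2(cos β − cos α, d + sin α − sin β) = -0.121315 rad; t = (φ − α) mod 2π = 1.251750 rad, q = (β − φ) mod 2π = 3.963294 rad → L = 1.36·(1.251750 + 7.941312 + 3.963294) = 1.36·13.156355 = 17.892643 m
RSR: p² = 2 + d² − 2cos(α−β) + 2d(sin β − sin α) = 74.110740; p = √p² = 8.608759; φ = atan2(cos α − cos β, d − sin α + sin β) = 0.111868 rad; t = (α − φ) mod 2π = 4.798253 rad, q = (φ − β) mod 2π = 2.553074 rad → L = 1.36·(4.798253 + 8.608759 + 2.553074) = 1.36·15.960086 = 21.705717 m
LSR: p² = d² − 2 + 2cos(α−β) + 2d(sin α + sin β) = 39.802561; p = √p² = 6.308927; φ = atan2(−cos α − cos β, d + sin α + sin β) − atan2(−2, p) = 0.392939 rad; t = (φ − α) mod 2π = 1.766004 rad, q = (φ − β) mod 2π = 2.834145 rad → L = 1.36·(1.766004 + 6.308927 + 2.834145) = 1.36·10.909076 = 14.836344 m
RSL: p² = d² − 2 + 2cos(α−β) − 2d(sin α + sin β) = 93.226638; p = √p² = 9.655394; φ = atan2(cos α + cos β, d − sin α − sin β) − atan2(2, p) = -0.261901 rad; t = (α − φ) mod 2π = 5.172022 rad, q = (β − φ) mod 2π = 4.103880 rad → L = 1.36·(5.172022 + 9.655394 + 4.103880) = 1.36·18.931296 = 25.746562 m
RLR: c = (6 − d² + 2cos(α−β) + 2d(sin α − sin β))/8 = -8.263842, |c| > 1 → infeasible
LRL: c = (6 − d² + 2cos(α−β) − 2d(sin α − sin β))/8 = -6.883054, |c| > 1 → infeasible
Shortest: LSR with L = 14.836344 m ≈ 14.8363 m
Convert LSR to answer units (arcs ×180/π): t = 1.766004·180/π = 101.1846°, p = ρ·p = 1.36·6.308927 = 8.5801 m, q = 2.834145·180/π = 162.3846°, L = 14.8363 m.

LSR: t = 101.1846°, p = 8.5801 m, q = 162.3846°, L = 14.8363 m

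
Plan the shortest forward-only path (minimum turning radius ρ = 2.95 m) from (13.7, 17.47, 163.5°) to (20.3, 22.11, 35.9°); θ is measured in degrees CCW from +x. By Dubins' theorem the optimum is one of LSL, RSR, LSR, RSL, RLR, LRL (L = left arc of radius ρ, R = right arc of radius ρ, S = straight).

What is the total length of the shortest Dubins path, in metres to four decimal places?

Let ψ = atan2(Δy, Δx) = atan2(4.64, 6.60) = 35.1084° be the start→goal bearing.
Normalize: d = |goal − start| / ρ = 8.067813/2.95 = 2.734852, α = (θ_start − ψ) mod 360° = 128.3916° = 2.240856 rad, β = (θ_goal − ψ) mod 360° = 0.7916° = 0.013816 rad.
Common terms: sin α = 0.783784, cos α = -0.621033, sin β = 0.013816, cos β = 0.999905, cos(α−β) = -0.610145, d² = 7.479414. Work in radians in the unit-radius frame; every candidate has L = ρ·(t + p + q).
LSL: p² = 2 + d² − 2cos(α−β) + 2d(sin α − sin β) = 14.911203; p = √p² = 3.861503; φ = atan2(cos β − cos α, d + sin α − sin β) = 0.433190 rad; t = (φ − α) mod 2π = 4.475519 rad, q = (β − φ) mod 2π = 5.863811 rad → L = 2.95·(4.475519 + 3.861503 + 5.863811) = 2.95·14.200833 = 41.892458 m
RSR: p² = 2 + d² − 2cos(α−β) + 2d(sin β − sin α) = 6.488206; p = √p² = 2.547196; φ = atan2(cos α − cos β, d − sin α + sin β) = -0.689772 rad; t = (α − φ) mod 2π = 2.930629 rad, q = (φ − β) mod 2π = 5.579596 rad → L = 2.95·(2.930629 + 2.547196 + 5.579596) = 2.95·11.057421 = 32.619392 m
LSR: p² = d² − 2 + 2cos(α−β) + 2d(sin α + sin β) = 8.621760; p = √p² = 2.936283; φ = atan2(−cos α − cos β, d + sin α + sin β) − atan2(−2, p) = 0.491105 rad; t = (φ − α) mod 2π = 4.533434 rad, q = (φ − β) mod 2π = 0.477289 rad → L = 2.95·(4.533434 + 2.936283 + 0.477289) = 2.95·7.947006 = 23.443668 m
RSL: p² = d² − 2 + 2cos(α−β) − 2d(sin α + sin β) = -0.103513 < 0 → infeasible
RLR: c = (6 − d² + 2cos(α−β) + 2d(sin α − sin β))/8 = 0.188974; p = 2π − arccos c = 4.902506 rad; φ = atan2(cos α − cos β, d − sin α + sin β) = -0.689772 rad; t = (α − φ + p/2) mod 2π = 5.381882 rad, q = (α − β − t + p) mod 2π = 1.747664 rad → L = 2.95·(5.381882 + 4.902506 + 1.747664) = 2.95·12.032053 = 35.494557 m
LRL: c = (6 − d² + 2cos(α−β) − 2d(sin α − sin β))/8 = -0.863900; p = 2π − arccos c = 3.669426 rad; φ = atan2(cos β − cos α, d + sin α − sin β) = 0.433190 rad; t = (φ − α + p/2) mod 2π = 0.027047 rad, q = (β − α − t + p) mod 2π = 1.415339 rad → L = 2.95·(0.027047 + 3.669426 + 1.415339) = 2.95·5.111812 = 15.079845 m
Shortest: LRL with L = 15.079845 m ≈ 15.0798 m

15.0798 m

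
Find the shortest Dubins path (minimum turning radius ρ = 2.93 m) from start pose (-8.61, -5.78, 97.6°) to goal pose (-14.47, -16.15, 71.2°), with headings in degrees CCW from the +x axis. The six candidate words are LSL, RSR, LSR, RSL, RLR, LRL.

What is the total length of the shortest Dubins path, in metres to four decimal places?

27.7609 m

Let ψ = atan2(Δy, Δx) = atan2(-10.37, -5.86) = -119.4704° be the start→goal bearing.
Normalize: d = |goal − start| / ρ = 11.911192/2.93 = 4.065253, α = (θ_start − ψ) mod 360° = 217.0704° = 3.788594 rad, β = (θ_goal − ψ) mod 360° = 190.6704° = 3.327827 rad.
Common terms: sin α = -0.602796, cos α = -0.797895, sin β = -0.185159, cos β = -0.982708, cos(α−β) = 0.895712, d² = 16.526285. Work in radians in the unit-radius frame; every candidate has L = ρ·(t + p + q).
LSL: p² = 2 + d² − 2cos(α−β) + 2d(sin α − sin β) = 13.339262; p = √p² = 3.652295; φ = atan2(cos β − cos α, d + sin α − sin β) = -0.050624 rad; t = (φ − α) mod 2π = 2.443968 rad, q = (β − φ) mod 2π = 3.378450 rad → L = 2.93·(2.443968 + 3.652295 + 3.378450) = 2.93·9.474714 = 27.760912 m
RSR: p² = 2 + d² − 2cos(α−β) + 2d(sin β − sin α) = 20.130460; p = √p² = 4.486698; φ = atan2(cos α − cos β, d − sin α + sin β) = 0.041203 rad; t = (α − φ) mod 2π = 3.747391 rad, q = (φ − β) mod 2π = 2.996562 rad → L = 2.93·(3.747391 + 4.486698 + 2.996562) = 2.93·11.230650 = 32.905805 m
LSR: p² = d² − 2 + 2cos(α−β) + 2d(sin α + sin β) = 9.911229; p = √p² = 3.148211; φ = atan2(−cos α − cos β, d + sin α + sin β) − atan2(−2, p) = 1.063655 rad; t = (φ − α) mod 2π = 3.558246 rad, q = (φ − β) mod 2π = 4.019013 rad → L = 2.93·(3.558246 + 3.148211 + 4.019013) = 2.93·10.725470 = 31.425627 m
RSL: p² = d² − 2 + 2cos(α−β) − 2d(sin α + sin β) = 22.724187; p = √p² = 4.766989; φ = atan2(cos α + cos β, d − sin α − sin β) − atan2(2, p) = -0.748891 rad; t = (α − φ) mod 2π = 4.537484 rad, q = (β − φ) mod 2π = 4.076717 rad → L = 2.93·(4.537484 + 4.766989 + 4.076717) = 2.93·13.381191 = 39.206889 m
RLR: c = (6 − d² + 2cos(α−β) + 2d(sin α − sin β))/8 = -1.516307, |c| > 1 → infeasible
LRL: c = (6 − d² + 2cos(α−β) − 2d(sin α − sin β))/8 = -0.667408; p = 2π − arccos c = 3.981667 rad; φ = atan2(cos β − cos α, d + sin α − sin β) = -0.050624 rad; t = (φ − α + p/2) mod 2π = 4.434801 rad, q = (β − α − t + p) mod 2π = 5.369284 rad → L = 2.93·(4.434801 + 3.981667 + 5.369284) = 2.93·13.785752 = 40.392252 m
Shortest: LSL with L = 27.760912 m ≈ 27.7609 m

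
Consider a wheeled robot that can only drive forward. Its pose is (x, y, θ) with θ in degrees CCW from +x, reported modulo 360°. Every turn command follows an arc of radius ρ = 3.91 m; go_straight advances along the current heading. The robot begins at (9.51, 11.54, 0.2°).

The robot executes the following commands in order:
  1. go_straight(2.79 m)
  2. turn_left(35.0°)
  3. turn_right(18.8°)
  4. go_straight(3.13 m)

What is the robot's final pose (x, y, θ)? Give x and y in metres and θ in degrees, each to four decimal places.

set_pose: (x, y, θ) = (9.5100, 11.5400, 0.2000°), ρ = 3.91
go_straight(2.79): x += 2.79·cos θ, y += 2.79·sin θ → (12.3000, 11.5497, 0.2000°)
turn_left(35.0°): centre at ρ to the left, rotate +35.0° → (14.5402, 12.2647, 35.2000°)
turn_right(18.8°): centre at ρ to the right, rotate −18.8° → (15.6901, 12.8206, 16.4000°)
go_straight(3.13): x += 3.13·cos θ, y += 3.13·sin θ → (18.6927, 13.7043, 16.4000°)

(18.6927, 13.7043, 16.4000°)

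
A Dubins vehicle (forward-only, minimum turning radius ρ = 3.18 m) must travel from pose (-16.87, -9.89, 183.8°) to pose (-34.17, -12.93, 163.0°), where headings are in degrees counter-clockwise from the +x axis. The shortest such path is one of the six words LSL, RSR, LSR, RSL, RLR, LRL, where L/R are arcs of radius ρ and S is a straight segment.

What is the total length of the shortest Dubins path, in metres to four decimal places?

Let ψ = atan2(Δy, Δx) = atan2(-3.04, -17.30) = -170.0336° be the start→goal bearing.
Normalize: d = |goal − start| / ρ = 17.565068/3.18 = 5.523606, α = (θ_start − ψ) mod 360° = 353.8336° = 6.175561 rad, β = (θ_goal − ψ) mod 360° = 333.0336° = 5.812533 rad.
Common terms: sin α = -0.107416, cos α = 0.994214, sin β = -0.453468, cos β = 0.891273, cos(α−β) = 0.934826, d² = 30.510225. Work in radians in the unit-radius frame; every candidate has L = ρ·(t + p + q).
LSL: p² = 2 + d² − 2cos(α−β) + 2d(sin α − sin β) = 34.463479; p = √p² = 5.870560; φ = atan2(cos β − cos α, d + sin α − sin β) = -0.017536 rad; t = (φ − α) mod 2π = 0.090088 rad, q = (β − φ) mod 2π = 5.830069 rad → L = 3.18·(0.090088 + 5.870560 + 5.830069) = 3.18·11.790717 = 37.494481 m
RSR: p² = 2 + d² − 2cos(α−β) + 2d(sin β − sin α) = 26.817669; p = √p² = 5.178578; φ = atan2(cos α − cos β, d − sin α + sin β) = 0.019880 rad; t = (α − φ) mod 2π = 6.155682 rad, q = (φ − β) mod 2π = 0.490532 rad → L = 3.18·(6.155682 + 5.178578 + 0.490532) = 3.18·11.824792 = 37.602837 m
LSR: p² = d² − 2 + 2cos(α−β) + 2d(sin α + sin β) = 24.183666; p = √p² = 4.917689; φ = atan2(−cos α − cos β, d + sin α + sin β) − atan2(−2, p) = 0.023179 rad; t = (φ − α) mod 2π = 0.130803 rad, q = (φ − β) mod 2π = 0.493831 rad → L = 3.18·(0.130803 + 4.917689 + 0.493831) = 3.18·5.542324 = 17.624589 m
RSL: p² = d² − 2 + 2cos(α−β) − 2d(sin α + sin β) = 36.576087; p = √p² = 6.047817; φ = atan2(cos α + cos β, d − sin α − sin β) − atan2(2, p) = -0.018877 rad; t = (α − φ) mod 2π = 6.194438 rad, q = (β − φ) mod 2π = 5.831410 rad → L = 3.18·(6.194438 + 6.047817 + 5.831410) = 3.18·18.073664 = 57.474252 m
RLR: c = (6 − d² + 2cos(α−β) + 2d(sin α − sin β))/8 = -2.352209, |c| > 1 → infeasible
LRL: c = (6 − d² + 2cos(α−β) − 2d(sin α − sin β))/8 = -3.307935, |c| > 1 → infeasible
Shortest: LSR with L = 17.624589 m ≈ 17.6246 m

17.6246 m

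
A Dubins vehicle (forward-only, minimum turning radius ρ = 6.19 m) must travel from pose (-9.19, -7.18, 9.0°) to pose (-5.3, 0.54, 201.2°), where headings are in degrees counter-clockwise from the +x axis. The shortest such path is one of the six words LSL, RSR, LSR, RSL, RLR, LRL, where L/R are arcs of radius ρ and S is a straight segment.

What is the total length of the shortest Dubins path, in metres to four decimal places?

34.3775 m

Let ψ = atan2(Δy, Δx) = atan2(7.72, 3.89) = 63.2571° be the start→goal bearing.
Normalize: d = |goal − start| / ρ = 8.644680/6.19 = 1.396556, α = (θ_start − ψ) mod 360° = 305.7429° = 5.336220 rad, β = (θ_goal − ψ) mod 360° = 137.9429° = 2.407558 rad.
Common terms: sin α = -0.811646, cos α = 0.584149, sin β = 0.669871, cos β = -0.742478, cos(α−β) = -0.977416, d² = 1.950368. Work in radians in the unit-radius frame; every candidate has L = ρ·(t + p + q).
LSL: p² = 2 + d² − 2cos(α−β) + 2d(sin α − sin β) = 1.767157; p = √p² = 1.329344; φ = atan2(cos β − cos α, d + sin α − sin β) = -1.634752 rad; t = (φ − α) mod 2π = 5.595398 rad, q = (β − φ) mod 2π = 4.042310 rad → L = 6.19·(5.595398 + 1.329344 + 4.042310) = 6.19·10.967053 = 67.886055 m
RSR: p² = 2 + d² − 2cos(α−β) + 2d(sin β − sin α) = 10.043243; p = √p² = 3.169108; φ = atan2(cos α − cos β, d − sin α + sin β) = 0.431916 rad; t = (α − φ) mod 2π = 4.904304 rad, q = (φ − β) mod 2π = 4.307544 rad → L = 6.19·(4.904304 + 3.169108 + 4.307544) = 6.19·12.380955 = 76.638114 m
LSR: p² = d² − 2 + 2cos(α−β) + 2d(sin α + sin β) = -2.400458 < 0 → infeasible
RSL: p² = d² − 2 + 2cos(α−β) − 2d(sin α + sin β) = -1.608469 < 0 → infeasible
RLR: c = (6 − d² + 2cos(α−β) + 2d(sin α − sin β))/8 = -0.255405; p = 2π − arccos c = 4.454122 rad; φ = atan2(cos α − cos β, d − sin α + sin β) = 0.431916 rad; t = (α − φ + p/2) mod 2π = 0.848179 rad, q = (α − β − t + p) mod 2π = 0.251420 rad → L = 6.19·(0.848179 + 4.454122 + 0.251420) = 6.19·5.553721 = 34.377534 m
LRL: c = (6 − d² + 2cos(α−β) − 2d(sin α − sin β))/8 = 0.779105; p = 2π − arccos c = 5.605627 rad; φ = atan2(cos β − cos α, d + sin α − sin β) = -1.634752 rad; t = (φ − α + p/2) mod 2π = 2.115026 rad, q = (β − α − t + p) mod 2π = 0.561938 rad → L = 6.19·(2.115026 + 5.605627 + 0.561938) = 6.19·8.282591 = 51.269236 m
Shortest: RLR with L = 34.377534 m ≈ 34.3775 m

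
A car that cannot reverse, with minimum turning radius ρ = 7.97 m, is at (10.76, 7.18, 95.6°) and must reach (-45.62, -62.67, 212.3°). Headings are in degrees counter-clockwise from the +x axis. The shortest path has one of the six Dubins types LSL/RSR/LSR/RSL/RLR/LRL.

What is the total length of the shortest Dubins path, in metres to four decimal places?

Let ψ = atan2(Δy, Δx) = atan2(-69.85, -56.38) = -128.9090° be the start→goal bearing.
Normalize: d = |goal − start| / ρ = 89.764842/7.97 = 11.262841, α = (θ_start − ψ) mod 360° = 224.5090° = 3.918422 rad, β = (θ_goal − ψ) mod 360° = 341.2090° = 5.955221 rad.
Common terms: sin α = -0.701022, cos α = -0.713140, sin β = -0.322117, cos β = 0.946700, cos(α−β) = -0.449319, d² = 126.851586. Work in radians in the unit-radius frame; every candidate has L = ρ·(t + p + q).
LSL: p² = 2 + d² − 2cos(α−β) + 2d(sin α − sin β) = 121.215134; p = √p² = 11.009774; φ = atan2(cos β − cos α, d + sin α − sin β) = 0.151338 rad; t = (φ − α) mod 2π = 2.516101 rad, q = (β − φ) mod 2π = 5.803883 rad → L = 7.97·(2.516101 + 11.009774 + 5.803883) = 7.97·19.329759 = 154.058179 m
RSR: p² = 2 + d² − 2cos(α−β) + 2d(sin β − sin α) = 138.285314; p = √p² = 11.759478; φ = atan2(cos α − cos β, d − sin α + sin β) = -0.141622 rad; t = (α − φ) mod 2π = 4.060044 rad, q = (φ − β) mod 2π = 0.186342 rad → L = 7.97·(4.060044 + 11.759478 + 0.186342) = 7.97·16.005864 = 127.566734 m
LSR: p² = d² − 2 + 2cos(α−β) + 2d(sin α + sin β) = 100.906062; p = √p² = 10.045201; φ = atan2(−cos α − cos β, d + sin α + sin β) − atan2(−2, p) = 0.173725 rad; t = (φ − α) mod 2π = 2.538489 rad, q = (φ − β) mod 2π = 0.501689 rad → L = 7.97·(2.538489 + 10.045201 + 0.501689) = 7.97·13.085379 = 104.290469 m
RSL: p² = d² − 2 + 2cos(α−β) − 2d(sin α + sin β) = 146.999834; p = √p² = 12.124349; φ = atan2(cos α + cos β, d − sin α − sin β) − atan2(2, p) = -0.144477 rad; t = (α − φ) mod 2π = 4.062899 rad, q = (β − φ) mod 2π = 6.099698 rad → L = 7.97·(4.062899 + 12.124349 + 6.099698) = 7.97·22.286945 = 177.626954 m
RLR: c = (6 − d² + 2cos(α−β) + 2d(sin α − sin β))/8 = -16.285664, |c| > 1 → infeasible
LRL: c = (6 − d² + 2cos(α−β) − 2d(sin α − sin β))/8 = -14.151892, |c| > 1 → infeasible
Shortest: LSR with L = 104.290469 m ≈ 104.2905 m

104.2905 m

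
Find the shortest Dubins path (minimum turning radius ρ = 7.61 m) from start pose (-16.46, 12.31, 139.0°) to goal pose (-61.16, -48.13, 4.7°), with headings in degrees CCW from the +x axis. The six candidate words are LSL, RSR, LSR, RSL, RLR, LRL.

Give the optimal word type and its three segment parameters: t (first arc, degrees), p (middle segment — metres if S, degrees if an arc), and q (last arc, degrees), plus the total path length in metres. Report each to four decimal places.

LSL: t = 90.4345°, p = 62.0173 m, q = 135.2655°, L = 91.9947 m

Let ψ = atan2(Δy, Δx) = atan2(-60.44, -44.70) = -126.4858° be the start→goal bearing.
Normalize: d = |goal − start| / ρ = 75.173690/7.61 = 9.878277, α = (θ_start − ψ) mod 360° = 265.4858° = 4.633601 rad, β = (θ_goal − ψ) mod 360° = 131.1858° = 2.289623 rad.
Common terms: sin α = -0.996898, cos α = -0.078707, sin β = 0.752579, cos β = -0.658502, cos(α−β) = -0.698415, d² = 97.580361. Work in radians in the unit-radius frame; every candidate has L = ρ·(t + p + q).
LSL: p² = 2 + d² − 2cos(α−β) + 2d(sin α − sin β) = 66.413565; p = √p² = 8.149452; φ = atan2(cos β − cos α, d + sin α − sin β) = -0.071205 rad; t = (φ − α) mod 2π = 1.578379 rad, q = (β − φ) mod 2π = 2.360829 rad → L = 7.61·(1.578379 + 8.149452 + 2.360829) = 7.61·12.088660 = 91.994702 m
RSR: p² = 2 + d² − 2cos(α−β) + 2d(sin β − sin α) = 135.540817; p = √p² = 11.642200; φ = atan2(cos α − cos β, d − sin α + sin β) = 0.049822 rad; t = (α − φ) mod 2π = 4.583779 rad, q = (φ − β) mod 2π = 4.043384 rad → L = 7.61·(4.583779 + 11.642200 + 4.043384) = 7.61·20.269362 = 154.249847 m
LSR: p² = d² − 2 + 2cos(α−β) + 2d(sin α + sin β) = 89.356625; p = √p² = 9.452863; φ = atan2(−cos α − cos β, d + sin α + sin β) − atan2(−2, p) = 0.284874 rad; t = (φ − α) mod 2π = 1.934459 rad, q = (φ − β) mod 2π = 4.278436 rad → L = 7.61·(1.934459 + 9.452863 + 4.278436) = 7.61·15.665759 = 119.216424 m
RSL: p² = d² − 2 + 2cos(α−β) − 2d(sin α + sin β) = 99.010435; p = √p² = 9.950399; φ = atan2(cos α + cos β, d − sin α − sin β) − atan2(2, p) = -0.271054 rad; t = (α − φ) mod 2π = 4.904654 rad, q = (β − φ) mod 2π = 2.560677 rad → L = 7.61·(4.904654 + 9.950399 + 2.560677) = 7.61·17.415730 = 132.533707 m
RLR: c = (6 − d² + 2cos(α−β) + 2d(sin α − sin β))/8 = -15.942602, |c| > 1 → infeasible
LRL: c = (6 − d² + 2cos(α−β) − 2d(sin α − sin β))/8 = -7.301696, |c| > 1 → infeasible
Shortest: LSL with L = 91.994702 m ≈ 91.9947 m
Convert LSL to answer units (arcs ×180/π): t = 1.578379·180/π = 90.4345°, p = ρ·p = 7.61·8.149452 = 62.0173 m, q = 2.360829·180/π = 135.2655°, L = 91.9947 m.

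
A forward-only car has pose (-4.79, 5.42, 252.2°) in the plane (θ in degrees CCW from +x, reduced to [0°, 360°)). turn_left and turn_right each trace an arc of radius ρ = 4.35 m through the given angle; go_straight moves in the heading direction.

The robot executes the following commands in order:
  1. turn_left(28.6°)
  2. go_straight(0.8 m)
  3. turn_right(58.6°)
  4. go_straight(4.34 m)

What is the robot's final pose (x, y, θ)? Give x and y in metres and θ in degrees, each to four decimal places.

set_pose: (x, y, θ) = (-4.7900, 5.4200, 252.2000°), ρ = 4.35
turn_left(28.6°): centre at ρ to the left, rotate +28.6° → (-4.9212, 3.2751, 280.8000°)
go_straight(0.8): x += 0.8·cos θ, y += 0.8·sin θ → (-4.7713, 2.4893, 280.8000°)
turn_right(58.6°): centre at ρ to the right, rotate −58.6° → (-6.1222, -1.5483, 222.2000°)
go_straight(4.34): x += 4.34·cos θ, y += 4.34·sin θ → (-9.3373, -4.4636, 222.2000°)

(-9.3373, -4.4636, 222.2000°)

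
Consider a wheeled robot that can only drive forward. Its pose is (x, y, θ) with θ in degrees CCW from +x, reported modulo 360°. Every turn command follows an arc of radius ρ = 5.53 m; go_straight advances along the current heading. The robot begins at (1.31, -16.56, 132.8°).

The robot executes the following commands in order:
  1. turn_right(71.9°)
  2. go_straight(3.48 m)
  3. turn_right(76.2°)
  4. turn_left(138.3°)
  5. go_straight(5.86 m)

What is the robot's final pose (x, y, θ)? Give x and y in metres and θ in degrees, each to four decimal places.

set_pose: (x, y, θ) = (1.3100, -16.5600, 132.8000°), ρ = 5.53
turn_right(71.9°): centre at ρ to the right, rotate −71.9° → (0.5356, -10.1133, 60.9000°)
go_straight(3.48): x += 3.48·cos θ, y += 3.48·sin θ → (2.2280, -7.0725, 60.9000°)
turn_right(76.2°): centre at ρ to the right, rotate −76.2° → (8.5192, -4.4280, -15.3000° ≡ 344.7000°)
turn_left(138.3°): centre at ρ to the left, rotate +138.3° → (14.6163, 3.9179, 483.0000° ≡ 123.0000°)
go_straight(5.86): x += 5.86·cos θ, y += 5.86·sin θ → (11.4247, 8.8325, 123.0000°)

(11.4247, 8.8325, 123.0000°)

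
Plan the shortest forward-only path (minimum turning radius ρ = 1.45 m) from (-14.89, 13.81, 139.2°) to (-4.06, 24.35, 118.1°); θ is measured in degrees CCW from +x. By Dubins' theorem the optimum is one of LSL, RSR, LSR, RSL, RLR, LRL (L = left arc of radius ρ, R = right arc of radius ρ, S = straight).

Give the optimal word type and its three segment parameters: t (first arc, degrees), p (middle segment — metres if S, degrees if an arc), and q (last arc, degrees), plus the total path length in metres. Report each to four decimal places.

RSL: t = 107.3476°, p = 11.9305 m, q = 86.2476°, L = 16.8298 m

Let ψ = atan2(Δy, Δx) = atan2(10.54, 10.83) = 44.2225° be the start→goal bearing.
Normalize: d = |goal − start| / ρ = 15.112263/1.45 = 10.422251, α = (θ_start − ψ) mod 360° = 94.9775° = 1.657670 rad, β = (θ_goal − ψ) mod 360° = 73.8775° = 1.289405 rad.
Common terms: sin α = 0.996229, cos α = -0.086764, sin β = 0.960670, cos β = 0.277692, cos(α−β) = 0.932954, d² = 108.623306. Work in radians in the unit-radius frame; every candidate has L = ρ·(t + p + q).
LSL: p² = 2 + d² − 2cos(α−β) + 2d(sin α − sin β) = 109.498604; p = √p² = 10.464158; φ = atan2(cos β − cos α, d + sin α − sin β) = 0.034836 rad; t = (φ − α) mod 2π = 4.660352 rad, q = (β − φ) mod 2π = 1.254569 rad → L = 1.45·(4.660352 + 10.464158 + 1.254569) = 1.45·16.379079 = 23.749664 m
RSR: p² = 2 + d² − 2cos(α−β) + 2d(sin β − sin α) = 108.016193; p = √p² = 10.393084; φ = atan2(cos α − cos β, d − sin α + sin β) = -0.035074 rad; t = (α − φ) mod 2π = 1.692744 rad, q = (φ − β) mod 2π = 4.958706 rad → L = 1.45·(1.692744 + 10.393084 + 4.958706) = 1.45·17.044534 = 24.714574 m
LSR: p² = d² − 2 + 2cos(α−β) + 2d(sin α + sin β) = 149.279795; p = √p² = 12.218011; φ = atan2(−cos α − cos β, d + sin α + sin β) − atan2(−2, p) = 0.146832 rad; t = (φ − α) mod 2π = 4.772347 rad, q = (φ − β) mod 2π = 5.140612 rad → L = 1.45·(4.772347 + 12.218011 + 5.140612) = 1.45·22.130970 = 32.089906 m
RSL: p² = d² − 2 + 2cos(α−β) − 2d(sin α + sin β) = 67.698630; p = √p² = 8.227918; φ = atan2(cos α + cos β, d − sin α − sin β) − atan2(2, p) = -0.215900 rad; t = (α − φ) mod 2π = 1.873570 rad, q = (β − φ) mod 2π = 1.505305 rad → L = 1.45·(1.873570 + 8.227918 + 1.505305) = 1.45·11.606793 = 16.829850 m
RLR: c = (6 − d² + 2cos(α−β) + 2d(sin α − sin β))/8 = -12.502024, |c| > 1 → infeasible
LRL: c = (6 − d² + 2cos(α−β) − 2d(sin α − sin β))/8 = -12.687325, |c| > 1 → infeasible
Shortest: RSL with L = 16.829850 m ≈ 16.8298 m
Convert RSL to answer units (arcs ×180/π): t = 1.873570·180/π = 107.3476°, p = ρ·p = 1.45·8.227918 = 11.9305 m, q = 1.505305·180/π = 86.2476°, L = 16.8298 m.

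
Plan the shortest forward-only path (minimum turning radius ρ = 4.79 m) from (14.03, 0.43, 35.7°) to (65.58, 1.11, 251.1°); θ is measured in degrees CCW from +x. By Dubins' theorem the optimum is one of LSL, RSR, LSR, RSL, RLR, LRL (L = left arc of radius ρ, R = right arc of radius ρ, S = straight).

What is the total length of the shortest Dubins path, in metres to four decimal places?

56.7335 m

Let ψ = atan2(Δy, Δx) = atan2(0.68, 51.55) = 0.7557° be the start→goal bearing.
Normalize: d = |goal − start| / ρ = 51.554485/4.79 = 10.762940, α = (θ_start − ψ) mod 360° = 34.9443° = 0.609892 rad, β = (θ_goal − ψ) mod 360° = 250.3443° = 4.369331 rad.
Common terms: sin α = 0.572779, cos α = 0.819710, sin β = -0.941731, cos β = -0.336368, cos(α−β) = -0.815128, d² = 115.840887. Work in radians in the unit-radius frame; every candidate has L = ρ·(t + p + q).
LSL: p² = 2 + d² − 2cos(α−β) + 2d(sin α − sin β) = 152.072299; p = √p² = 12.331760; φ = atan2(cos β − cos α, d + sin α − sin β) = -0.093886 rad; t = (φ − α) mod 2π = 5.579407 rad, q = (β − φ) mod 2π = 4.463217 rad → L = 4.79·(5.579407 + 12.331760 + 4.463217) = 4.79·22.374384 = 107.173301 m
RSR: p² = 2 + d² − 2cos(α−β) + 2d(sin β − sin α) = 86.869987; p = √p² = 9.320407; φ = atan2(cos α − cos β, d − sin α + sin β) = 0.124358 rad; t = (α − φ) mod 2π = 0.485535 rad, q = (φ − β) mod 2π = 2.038211 rad → L = 4.79·(0.485535 + 9.320407 + 2.038211) = 4.79·11.844153 = 56.733493 m
LSR: p² = d² − 2 + 2cos(α−β) + 2d(sin α + sin β) = 104.268626; p = √p² = 10.211201; φ = atan2(−cos α − cos β, d + sin α + sin β) − atan2(−2, p) = 0.146946 rad; t = (φ − α) mod 2π = 5.820239 rad, q = (φ − β) mod 2π = 2.060800 rad → L = 4.79·(5.820239 + 10.211201 + 2.060800) = 4.79·18.092241 = 86.661832 m
RSL: p² = d² − 2 + 2cos(α−β) − 2d(sin α + sin β) = 120.152637; p = √p² = 10.961416; φ = atan2(cos α + cos β, d − sin α − sin β) − atan2(2, p) = -0.137081 rad; t = (α − φ) mod 2π = 0.746973 rad, q = (β − φ) mod 2π = 4.506412 rad → L = 4.79·(0.746973 + 10.961416 + 4.506412) = 4.79·16.214801 = 77.668896 m
RLR: c = (6 − d² + 2cos(α−β) + 2d(sin α − sin β))/8 = -9.858748, |c| > 1 → infeasible
LRL: c = (6 − d² + 2cos(α−β) − 2d(sin α − sin β))/8 = -18.009037, |c| > 1 → infeasible
Shortest: RSR with L = 56.733493 m ≈ 56.7335 m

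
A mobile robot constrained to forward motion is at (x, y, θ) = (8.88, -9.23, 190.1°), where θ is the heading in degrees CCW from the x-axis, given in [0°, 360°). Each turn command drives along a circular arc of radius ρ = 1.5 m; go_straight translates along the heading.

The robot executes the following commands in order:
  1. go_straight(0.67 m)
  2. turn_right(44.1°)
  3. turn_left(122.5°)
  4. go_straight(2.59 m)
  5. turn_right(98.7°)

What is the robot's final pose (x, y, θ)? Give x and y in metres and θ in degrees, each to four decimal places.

(2.9474, -14.3447, 169.8000°)

set_pose: (x, y, θ) = (8.8800, -9.2300, 190.1000°), ρ = 1.5
go_straight(0.67): x += 0.67·cos θ, y += 0.67·sin θ → (8.2204, -9.3475, 190.1000°)
turn_right(44.1°): centre at ρ to the right, rotate −44.1° → (7.1185, -9.1143, 146.0000°)
turn_left(122.5°): centre at ρ to the left, rotate +122.5° → (4.7803, -10.3186, 268.5000°)
go_straight(2.59): x += 2.59·cos θ, y += 2.59·sin θ → (4.7125, -12.9077, 268.5000°)
turn_right(98.7°): centre at ρ to the right, rotate −98.7° → (2.9474, -14.3447, 169.8000°)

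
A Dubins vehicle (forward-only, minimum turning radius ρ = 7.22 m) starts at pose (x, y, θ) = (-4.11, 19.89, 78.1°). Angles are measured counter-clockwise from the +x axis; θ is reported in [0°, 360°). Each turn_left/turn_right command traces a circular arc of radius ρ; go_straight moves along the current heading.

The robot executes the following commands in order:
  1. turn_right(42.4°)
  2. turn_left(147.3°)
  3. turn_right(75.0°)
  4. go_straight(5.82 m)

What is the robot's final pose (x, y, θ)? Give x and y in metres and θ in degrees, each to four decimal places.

(-14.8923, 47.8519, 108.0000°)

set_pose: (x, y, θ) = (-4.1100, 19.8900, 78.1000°), ρ = 7.22
turn_right(42.4°): centre at ρ to the right, rotate −42.4° → (-1.2583, 24.2644, 35.7000°)
turn_left(147.3°): centre at ρ to the left, rotate +147.3° → (-5.8494, 37.3378, 183.0000°)
turn_right(75.0°): centre at ρ to the right, rotate −75.0° → (-13.0939, 42.3168, 108.0000°)
go_straight(5.82): x += 5.82·cos θ, y += 5.82·sin θ → (-14.8923, 47.8519, 108.0000°)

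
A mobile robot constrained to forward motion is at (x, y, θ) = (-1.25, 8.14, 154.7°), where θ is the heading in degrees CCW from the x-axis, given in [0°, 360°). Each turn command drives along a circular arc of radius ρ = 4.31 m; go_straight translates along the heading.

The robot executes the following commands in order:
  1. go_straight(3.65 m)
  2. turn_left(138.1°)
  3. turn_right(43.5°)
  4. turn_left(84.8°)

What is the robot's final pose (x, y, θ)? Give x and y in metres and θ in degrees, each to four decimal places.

set_pose: (x, y, θ) = (-1.2500, 8.1400, 154.7000°), ρ = 4.31
go_straight(3.65): x += 3.65·cos θ, y += 3.65·sin θ → (-4.5499, 9.6999, 154.7000°)
turn_left(138.1°): centre at ρ to the left, rotate +138.1° → (-10.3650, 4.1331, 292.8000°)
turn_right(43.5°): centre at ρ to the right, rotate −43.5° → (-10.3065, 0.9394, 249.3000°)
turn_left(84.8°): centre at ρ to the left, rotate +84.8° → (-8.1574, -4.4612, 334.1000°)

(-8.1574, -4.4612, 334.1000°)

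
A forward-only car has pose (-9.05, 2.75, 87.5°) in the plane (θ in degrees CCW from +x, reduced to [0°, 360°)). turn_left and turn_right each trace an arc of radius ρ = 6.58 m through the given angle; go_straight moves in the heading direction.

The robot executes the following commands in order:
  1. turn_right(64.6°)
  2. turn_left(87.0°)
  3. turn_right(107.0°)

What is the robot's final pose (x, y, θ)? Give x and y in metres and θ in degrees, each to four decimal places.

set_pose: (x, y, θ) = (-9.0500, 2.7500, 87.5000°), ρ = 6.58
turn_right(64.6°): centre at ρ to the right, rotate −64.6° → (-5.0367, 8.5244, 22.9000°)
turn_left(87.0°): centre at ρ to the left, rotate +87.0° → (-1.4100, 16.8255, 109.9000°)
turn_right(107.0°): centre at ρ to the right, rotate −107.0° → (4.4442, 25.6368, 2.9000°)

(4.4442, 25.6368, 2.9000°)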